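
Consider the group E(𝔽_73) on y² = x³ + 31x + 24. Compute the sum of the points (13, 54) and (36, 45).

(65, 33)

(13, 54) + (36, 45). λ = (45 - 54)/(36 - 13) ≡ 64/23 mod 73. 23⁻¹ ≡ 54 (mod 73), so λ ≡ 25.
  x = λ² - 13 - 36 = 625 - 49 ≡ 65; y = λ·(13 - 65) - 54 ≡ 33. → (65, 33)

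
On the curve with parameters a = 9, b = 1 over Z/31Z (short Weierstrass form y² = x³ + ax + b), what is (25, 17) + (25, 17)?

tangent at (25, 17): λ = (3·25² + 9)/(2·17) ≡ 24/3. 3⁻¹ ≡ 21 (mod 31), so λ ≡ 24·21 ≡ 8.
  x = λ² - 25 - 25 = 64 - 50 ≡ 14; y = λ·(25 - 14) - 17 ≡ 9. → (14, 9)

(14, 9)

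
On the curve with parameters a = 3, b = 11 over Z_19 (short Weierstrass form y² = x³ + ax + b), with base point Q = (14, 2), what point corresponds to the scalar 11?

(14, 2)

Repeated addition: build up to 11Q.
2Q: tangent at (14, 2): λ = (3·14² + 3)/(2·2) ≡ 2/4. 4⁻¹ ≡ 5 (mod 19), so λ ≡ 2·5 ≡ 10.
  x = λ² - 14 - 14 = 100 - 28 ≡ 15; y = λ·(14 - 15) - 2 ≡ 7. → (15, 7)
3Q: (15, 7) + (14, 2). λ = (2 - 7)/(14 - 15) ≡ 14/18 mod 19. 18⁻¹ ≡ 18 (mod 19), so λ ≡ 5.
  x = λ² - 15 - 14 = 25 - 29 ≡ 15; y = λ·(15 - 15) - 7 ≡ 12. → (15, 12)
4Q: (15, 12) + (14, 2). λ = (2 - 12)/(14 - 15) ≡ 9/18 mod 19. 18⁻¹ ≡ 18 (mod 19), so λ ≡ 10.
  x = λ² - 15 - 14 = 100 - 29 ≡ 14; y = λ·(15 - 14) - 12 ≡ 17. → (14, 17)
5Q: (14, 17) + (14, 2): same x and y₁ ≡ -y₂, so the sum is 𝒪.
6Q: 𝒪 + (14, 2) = (14, 2) (identity).
7Q: tangent at (14, 2): λ = (3·14² + 3)/(2·2) ≡ 2/4. 4⁻¹ ≡ 5 (mod 19), so λ ≡ 2·5 ≡ 10.
  x = λ² - 14 - 14 = 100 - 28 ≡ 15; y = λ·(14 - 15) - 2 ≡ 7. → (15, 7)
8Q: (15, 7) + (14, 2). λ = (2 - 7)/(14 - 15) ≡ 14/18 mod 19. 18⁻¹ ≡ 18 (mod 19), so λ ≡ 5.
  x = λ² - 15 - 14 = 25 - 29 ≡ 15; y = λ·(15 - 15) - 7 ≡ 12. → (15, 12)
9Q: (15, 12) + (14, 2). λ = (2 - 12)/(14 - 15) ≡ 9/18 mod 19. 18⁻¹ ≡ 18 (mod 19), so λ ≡ 10.
  x = λ² - 15 - 14 = 100 - 29 ≡ 14; y = λ·(15 - 14) - 12 ≡ 17. → (14, 17)
10Q: (14, 17) + (14, 2): same x and y₁ ≡ -y₂, so the sum is 𝒪.
11Q: 𝒪 + (14, 2) = (14, 2) (identity).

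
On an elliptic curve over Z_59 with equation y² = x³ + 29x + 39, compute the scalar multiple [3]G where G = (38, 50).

Repeated addition: build up to 3G.
2G: tangent at (38, 50): λ = (3·38² + 29)/(2·50) ≡ 54/41. 41⁻¹ ≡ 36 (mod 59), so λ ≡ 54·36 ≡ 56.
  x = λ² - 38 - 38 = 3136 - 76 ≡ 51; y = λ·(38 - 51) - 50 ≡ 48. → (51, 48)
3G: (51, 48) + (38, 50). λ = (50 - 48)/(38 - 51) ≡ 2/46 mod 59. 46⁻¹ ≡ 9 (mod 59), so λ ≡ 18.
  x = λ² - 51 - 38 = 324 - 89 ≡ 58; y = λ·(51 - 58) - 48 ≡ 3. → (58, 3)

(58, 3)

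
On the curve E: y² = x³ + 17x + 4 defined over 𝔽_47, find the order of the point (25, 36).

2P: tangent at (25, 36): λ = (3·25² + 17)/(2·36) ≡ 12/25. 25⁻¹ ≡ 32 (mod 47), so λ ≡ 12·32 ≡ 8.
  x = λ² - 25 - 25 = 64 - 50 ≡ 14; y = λ·(25 - 14) - 36 ≡ 5. → (14, 5)
3P: (14, 5) + (25, 36). λ = (36 - 5)/(25 - 14) ≡ 31/11 mod 47. 11⁻¹ ≡ 30 (mod 47), so λ ≡ 37.
  x = λ² - 14 - 25 = 1369 - 39 ≡ 14; y = λ·(14 - 14) - 5 ≡ 42. → (14, 42)
4P: (14, 42) + (25, 36). λ = (36 - 42)/(25 - 14) ≡ 41/11 mod 47. 11⁻¹ ≡ 30 (mod 47), so λ ≡ 8.
  x = λ² - 14 - 25 = 64 - 39 ≡ 25; y = λ·(14 - 25) - 42 ≡ 11. → (25, 11)
5P: (25, 11) + (25, 36): same x and y₁ ≡ -y₂, so the sum is O.
5P = O, so the order is 5.

5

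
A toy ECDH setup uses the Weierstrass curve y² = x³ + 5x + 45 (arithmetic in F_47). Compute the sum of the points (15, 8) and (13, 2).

(15, 8) + (13, 2). λ = (2 - 8)/(13 - 15) ≡ 41/45 mod 47. 45⁻¹ ≡ 23 (mod 47), so λ ≡ 3.
  x = λ² - 15 - 13 = 9 - 28 ≡ 28; y = λ·(15 - 28) - 8 ≡ 0. → (28, 0)

(28, 0)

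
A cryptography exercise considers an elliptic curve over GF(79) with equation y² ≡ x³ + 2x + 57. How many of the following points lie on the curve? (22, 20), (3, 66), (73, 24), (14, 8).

3

(22, 20): 20² ≡ 5, rhs ≡ 5 → on.
(3, 66): 66² ≡ 11, rhs ≡ 11 → on.
(73, 24): 24² ≡ 23, rhs ≡ 66 → off.
(14, 8): 8² ≡ 64, rhs ≡ 64 → on.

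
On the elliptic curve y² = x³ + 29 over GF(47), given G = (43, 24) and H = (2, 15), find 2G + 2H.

First 2G:
Repeated addition: build up to 2G.
2G: tangent at (43, 24): λ = (3·43² + 0)/(2·24) ≡ 1/1. 1⁻¹ ≡ 1 (mod 47), so λ ≡ 1·1 ≡ 1.
  x = λ² - 43 - 43 = 1 - 86 ≡ 9; y = λ·(43 - 9) - 24 ≡ 10. → (9, 10)
2G = (9, 10).
Next 2H:
Repeated addition: build up to 2H.
2H: tangent at (2, 15): λ = (3·2² + 0)/(2·15) ≡ 12/30. 30⁻¹ ≡ 11 (mod 47) since 30·11 = 330 ≡ 1, so λ ≡ 12·11 ≡ 38.
  x = λ² - 2 - 2 = 1444 - 4 ≡ 30; y = λ·(2 - 30) - 15 ≡ 2. → (30, 2)
2H = (30, 2).
Finally 2G + 2H:
(9, 10) + (30, 2). λ = (2 - 10)/(30 - 9) ≡ 39/21 mod 47. 21⁻¹ ≡ 9 (mod 47) since 21·9 = 189 ≡ 1, so λ ≡ 22.
  x = λ² - 9 - 30 = 484 - 39 ≡ 22; y = λ·(9 - 22) - 10 ≡ 33. → (22, 33)

(22, 33)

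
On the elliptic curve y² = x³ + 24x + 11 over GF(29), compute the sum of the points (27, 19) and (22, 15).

(5, 16)

(27, 19) + (22, 15). λ = (15 - 19)/(22 - 27) ≡ 25/24 mod 29. 24⁻¹ ≡ 23 (mod 29) since 24·23 = 552 ≡ 1, so λ ≡ 24.
  x = λ² - 27 - 22 = 576 - 49 ≡ 5; y = λ·(27 - 5) - 19 ≡ 16. → (5, 16)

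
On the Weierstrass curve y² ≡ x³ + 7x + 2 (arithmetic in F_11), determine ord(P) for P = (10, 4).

2P: tangent at (10, 4): λ = (3·10² + 7)/(2·4) ≡ 10/8. 8⁻¹ ≡ 7 (mod 11), so λ ≡ 10·7 ≡ 4.
  x = λ² - 10 - 10 = 16 - 20 ≡ 7; y = λ·(10 - 7) - 4 ≡ 8. → (7, 8)
3P: (7, 8) + (10, 4). λ = (4 - 8)/(10 - 7) ≡ 7/3 mod 11. 3⁻¹ ≡ 4 (mod 11), so λ ≡ 6.
  x = λ² - 7 - 10 = 36 - 17 ≡ 8; y = λ·(7 - 8) - 8 ≡ 8. → (8, 8)
4P: (8, 8) + (10, 4). λ = (4 - 8)/(10 - 8) ≡ 7/2 mod 11. 2⁻¹ ≡ 6 (mod 11), so λ ≡ 9.
  x = λ² - 8 - 10 = 81 - 18 ≡ 8; y = λ·(8 - 8) - 8 ≡ 3. → (8, 3)
5P: (8, 3) + (10, 4). λ = (4 - 3)/(10 - 8) ≡ 1/2 mod 11. 2⁻¹ ≡ 6 (mod 11) since 2·6 = 12 ≡ 1, so λ ≡ 6.
  x = λ² - 8 - 10 = 36 - 18 ≡ 7; y = λ·(8 - 7) - 3 ≡ 3. → (7, 3)
6P: (7, 3) + (10, 4). λ = (4 - 3)/(10 - 7) ≡ 1/3 mod 11. 3⁻¹ ≡ 4 (mod 11), so λ ≡ 4.
  x = λ² - 7 - 10 = 16 - 17 ≡ 10; y = λ·(7 - 10) - 3 ≡ 7. → (10, 7)
7P: (10, 7) + (10, 4): same x and y₁ ≡ -y₂, so the sum is 𝒪.
7P = 𝒪, so the order is 7.

7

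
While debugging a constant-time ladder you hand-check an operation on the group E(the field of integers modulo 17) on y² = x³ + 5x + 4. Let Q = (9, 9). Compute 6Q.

(14, 8)

Double-and-add on 6 = (110)₂. Start with Q = (9, 9) for the leading 1-bit.
double: tangent at (9, 9): λ = (3·9² + 5)/(2·9) ≡ 10/1. 1⁻¹ ≡ 1 (mod 17) since 1·1 = 1 ≡ 1, so λ ≡ 10·1 ≡ 10.
  x = λ² - 9 - 9 = 100 - 18 ≡ 14; y = λ·(9 - 14) - 9 ≡ 9. → (14, 9)
add Q: (14, 9) + (9, 9). λ = (9 - 9)/(9 - 14) ≡ 0/12 mod 17. 12⁻¹ ≡ 10 (mod 17), so λ ≡ 0.
  x = λ² - 14 - 9 = 0 - 23 ≡ 11; y = λ·(14 - 11) - 9 ≡ 8. → (11, 8)
double: tangent at (11, 8): λ = (3·11² + 5)/(2·8) ≡ 11/16. 16⁻¹ ≡ 16 (mod 17) since 16·16 = 256 ≡ 1, so λ ≡ 11·16 ≡ 6.
  x = λ² - 11 - 11 = 36 - 22 ≡ 14; y = λ·(11 - 14) - 8 ≡ 8. → (14, 8)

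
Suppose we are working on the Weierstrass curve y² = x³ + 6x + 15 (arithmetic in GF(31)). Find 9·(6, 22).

Write Q = (6, 22).
Double-and-add on 9 = (1001)₂. Start with Q = (6, 22) for the leading 1-bit.
double: tangent at (6, 22): λ = (3·6² + 6)/(2·22) ≡ 21/13. 13⁻¹ ≡ 12 (mod 31), so λ ≡ 21·12 ≡ 4.
  x = λ² - 6 - 6 = 16 - 12 ≡ 4; y = λ·(6 - 4) - 22 ≡ 17. → (4, 17)
double: tangent at (4, 17): λ = (3·4² + 6)/(2·17) ≡ 23/3. 3⁻¹ ≡ 21 (mod 31), so λ ≡ 23·21 ≡ 18.
  x = λ² - 4 - 4 = 324 - 8 ≡ 6; y = λ·(4 - 6) - 17 ≡ 9. → (6, 9)
double: tangent at (6, 9): λ = (3·6² + 6)/(2·9) ≡ 21/18. 18⁻¹ ≡ 19 (mod 31), so λ ≡ 21·19 ≡ 27.
  x = λ² - 6 - 6 = 729 - 12 ≡ 4; y = λ·(6 - 4) - 9 ≡ 14. → (4, 14)
add Q: (4, 14) + (6, 22). λ = (22 - 14)/(6 - 4) ≡ 8/2 mod 31. 2⁻¹ ≡ 16 (mod 31) since 2·16 = 32 ≡ 1, so λ ≡ 4.
  x = λ² - 4 - 6 = 16 - 10 ≡ 6; y = λ·(4 - 6) - 14 ≡ 9. → (6, 9)

(6, 9)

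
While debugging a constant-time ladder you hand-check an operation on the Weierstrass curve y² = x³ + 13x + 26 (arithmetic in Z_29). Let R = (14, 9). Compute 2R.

(8, 27)

tangent at (14, 9): λ = (3·14² + 13)/(2·9) ≡ 21/18. 18⁻¹ ≡ 21 (mod 29), so λ ≡ 21·21 ≡ 6.
  x = λ² - 14 - 14 = 36 - 28 ≡ 8; y = λ·(14 - 8) - 9 ≡ 27. → (8, 27)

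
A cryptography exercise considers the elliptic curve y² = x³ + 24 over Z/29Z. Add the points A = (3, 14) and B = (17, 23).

(14, 10)

(3, 14) + (17, 23). λ = (23 - 14)/(17 - 3) ≡ 9/14 mod 29. 14⁻¹ ≡ 27 (mod 29), so λ ≡ 11.
  x = λ² - 3 - 17 = 121 - 20 ≡ 14; y = λ·(3 - 14) - 14 ≡ 10. → (14, 10)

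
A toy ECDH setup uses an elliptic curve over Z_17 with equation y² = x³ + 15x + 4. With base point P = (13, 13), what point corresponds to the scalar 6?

O

Double-and-add on 6 = (110)₂. Start with P = (13, 13) for the leading 1-bit.
double: tangent at (13, 13): λ = (3·13² + 15)/(2·13) ≡ 12/9. 9⁻¹ ≡ 2 (mod 17), so λ ≡ 12·2 ≡ 7.
  x = λ² - 13 - 13 = 49 - 26 ≡ 6; y = λ·(13 - 6) - 13 ≡ 2. → (6, 2)
add P: (6, 2) + (13, 13). λ = (13 - 2)/(13 - 6) ≡ 11/7 mod 17. 7⁻¹ ≡ 5 (mod 17) since 7·5 = 35 ≡ 1, so λ ≡ 4.
  x = λ² - 6 - 13 = 16 - 19 ≡ 14; y = λ·(6 - 14) - 2 ≡ 0. → (14, 0)
double: (14, 0) + (14, 0): same x and y₁ ≡ -y₂, so the sum is O.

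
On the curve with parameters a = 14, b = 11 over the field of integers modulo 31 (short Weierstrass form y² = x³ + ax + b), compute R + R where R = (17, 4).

tangent at (17, 4): λ = (3·17² + 14)/(2·4) ≡ 13/8. 8⁻¹ ≡ 4 (mod 31) since 8·4 = 32 ≡ 1, so λ ≡ 13·4 ≡ 21.
  x = λ² - 17 - 17 = 441 - 34 ≡ 4; y = λ·(17 - 4) - 4 ≡ 21. → (4, 21)

(4, 21)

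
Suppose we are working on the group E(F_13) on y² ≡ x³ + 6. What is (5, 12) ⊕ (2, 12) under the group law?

(6, 1)

(5, 12) + (2, 12). λ = (12 - 12)/(2 - 5) ≡ 0/10 mod 13. 10⁻¹ ≡ 4 (mod 13), so λ ≡ 0.
  x = λ² - 5 - 2 = 0 - 7 ≡ 6; y = λ·(5 - 6) - 12 ≡ 1. → (6, 1)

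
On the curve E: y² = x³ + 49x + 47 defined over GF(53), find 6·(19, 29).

(11, 50)

Write Q = (19, 29).
Repeated addition: build up to 6Q.
2Q: tangent at (19, 29): λ = (3·19² + 49)/(2·29) ≡ 19/5. 5⁻¹ ≡ 32 (mod 53) since 5·32 = 160 ≡ 1, so λ ≡ 19·32 ≡ 25.
  x = λ² - 19 - 19 = 625 - 38 ≡ 4; y = λ·(19 - 4) - 29 ≡ 28. → (4, 28)
3Q: (4, 28) + (19, 29). λ = (29 - 28)/(19 - 4) ≡ 1/15 mod 53. 15⁻¹ ≡ 46 (mod 53), so λ ≡ 46.
  x = λ² - 4 - 19 = 2116 - 23 ≡ 26; y = λ·(4 - 26) - 28 ≡ 20. → (26, 20)
4Q: (26, 20) + (19, 29). λ = (29 - 20)/(19 - 26) ≡ 9/46 mod 53. 46⁻¹ ≡ 15 (mod 53), so λ ≡ 29.
  x = λ² - 26 - 19 = 841 - 45 ≡ 1; y = λ·(26 - 1) - 20 ≡ 16. → (1, 16)
5Q: (1, 16) + (19, 29). λ = (29 - 16)/(19 - 1) ≡ 13/18 mod 53. 18⁻¹ ≡ 3 (mod 53) since 18·3 = 54 ≡ 1, so λ ≡ 39.
  x = λ² - 1 - 19 = 1521 - 20 ≡ 17; y = λ·(1 - 17) - 16 ≡ 49. → (17, 49)
6Q: (17, 49) + (19, 29). λ = (29 - 49)/(19 - 17) ≡ 33/2 mod 53. 2⁻¹ ≡ 27 (mod 53), so λ ≡ 43.
  x = λ² - 17 - 19 = 1849 - 36 ≡ 11; y = λ·(17 - 11) - 49 ≡ 50. → (11, 50)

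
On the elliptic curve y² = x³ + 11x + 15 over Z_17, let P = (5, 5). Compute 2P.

(15, 11)

tangent at (5, 5): λ = (3·5² + 11)/(2·5) ≡ 1/10. 10⁻¹ ≡ 12 (mod 17), so λ ≡ 1·12 ≡ 12.
  x = λ² - 5 - 5 = 144 - 10 ≡ 15; y = λ·(5 - 15) - 5 ≡ 11. → (15, 11)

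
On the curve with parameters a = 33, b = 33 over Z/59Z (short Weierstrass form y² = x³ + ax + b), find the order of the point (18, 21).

2P: tangent at (18, 21): λ = (3·18² + 33)/(2·21) ≡ 2/42. 42⁻¹ ≡ 52 (mod 59) since 42·52 = 2184 ≡ 1, so λ ≡ 2·52 ≡ 45.
  x = λ² - 18 - 18 = 2025 - 36 ≡ 42; y = λ·(18 - 42) - 21 ≡ 20. → (42, 20)
3P: (42, 20) + (18, 21). λ = (21 - 20)/(18 - 42) ≡ 1/35 mod 59. 35⁻¹ ≡ 27 (mod 59) since 35·27 = 945 ≡ 1, so λ ≡ 27.
  x = λ² - 42 - 18 = 729 - 60 ≡ 20; y = λ·(42 - 20) - 20 ≡ 43. → (20, 43)
4P: (20, 43) + (18, 21). λ = (21 - 43)/(18 - 20) ≡ 37/57 mod 59. 57⁻¹ ≡ 29 (mod 59), so λ ≡ 11.
  x = λ² - 20 - 18 = 121 - 38 ≡ 24; y = λ·(20 - 24) - 43 ≡ 31. → (24, 31)
5P: (24, 31) + (18, 21). λ = (21 - 31)/(18 - 24) ≡ 49/53 mod 59. 53⁻¹ ≡ 49 (mod 59) since 53·49 = 2597 ≡ 1, so λ ≡ 41.
  x = λ² - 24 - 18 = 1681 - 42 ≡ 46; y = λ·(24 - 46) - 31 ≡ 11. → (46, 11)
6P: (46, 11) + (18, 21). λ = (21 - 11)/(18 - 46) ≡ 10/31 mod 59. 31⁻¹ ≡ 40 (mod 59) since 31·40 = 1240 ≡ 1, so λ ≡ 46.
  x = λ² - 46 - 18 = 2116 - 64 ≡ 46; y = λ·(46 - 46) - 11 ≡ 48. → (46, 48)
7P: (46, 48) + (18, 21). λ = (21 - 48)/(18 - 46) ≡ 32/31 mod 59. 31⁻¹ ≡ 40 (mod 59), so λ ≡ 41.
  x = λ² - 46 - 18 = 1681 - 64 ≡ 24; y = λ·(46 - 24) - 48 ≡ 28. → (24, 28)
8P: (24, 28) + (18, 21). λ = (21 - 28)/(18 - 24) ≡ 52/53 mod 59. 53⁻¹ ≡ 49 (mod 59) since 53·49 = 2597 ≡ 1, so λ ≡ 11.
  x = λ² - 24 - 18 = 121 - 42 ≡ 20; y = λ·(24 - 20) - 28 ≡ 16. → (20, 16)
9P: (20, 16) + (18, 21). λ = (21 - 16)/(18 - 20) ≡ 5/57 mod 59. 57⁻¹ ≡ 29 (mod 59) since 57·29 = 1653 ≡ 1, so λ ≡ 27.
  x = λ² - 20 - 18 = 729 - 38 ≡ 42; y = λ·(20 - 42) - 16 ≡ 39. → (42, 39)
10P: (42, 39) + (18, 21). λ = (21 - 39)/(18 - 42) ≡ 41/35 mod 59. 35⁻¹ ≡ 27 (mod 59), so λ ≡ 45.
  x = λ² - 42 - 18 = 2025 - 60 ≡ 18; y = λ·(42 - 18) - 39 ≡ 38. → (18, 38)
11P: (18, 38) + (18, 21): same x and y₁ ≡ -y₂, so the sum is the point at infinity.
11P = the point at infinity, so the order is 11.

11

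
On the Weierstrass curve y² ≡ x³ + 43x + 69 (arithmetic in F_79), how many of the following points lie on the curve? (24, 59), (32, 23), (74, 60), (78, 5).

2

(24, 59): 59² ≡ 5, rhs ≡ 73 → off.
(32, 23): 23² ≡ 55, rhs ≡ 6 → off.
(74, 60): 60² ≡ 45, rhs ≡ 45 → on.
(78, 5): 5² ≡ 25, rhs ≡ 25 → on.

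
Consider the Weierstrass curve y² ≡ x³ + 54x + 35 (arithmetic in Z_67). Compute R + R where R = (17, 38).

(1, 36)

tangent at (17, 38): λ = (3·17² + 54)/(2·38) ≡ 50/9. 9⁻¹ ≡ 15 (mod 67), so λ ≡ 50·15 ≡ 13.
  x = λ² - 17 - 17 = 169 - 34 ≡ 1; y = λ·(17 - 1) - 38 ≡ 36. → (1, 36)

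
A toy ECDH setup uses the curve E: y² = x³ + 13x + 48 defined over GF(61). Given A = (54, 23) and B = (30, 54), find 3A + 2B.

(31, 13)

First 3A:
Repeated addition: build up to 3A.
2A: tangent at (54, 23): λ = (3·54² + 13)/(2·23) ≡ 38/46. 46⁻¹ ≡ 4 (mod 61), so λ ≡ 38·4 ≡ 30.
  x = λ² - 54 - 54 = 900 - 108 ≡ 60; y = λ·(54 - 60) - 23 ≡ 41. → (60, 41)
3A: (60, 41) + (54, 23). λ = (23 - 41)/(54 - 60) ≡ 43/55 mod 61. 55⁻¹ ≡ 10 (mod 61) since 55·10 = 550 ≡ 1, so λ ≡ 3.
  x = λ² - 60 - 54 = 9 - 114 ≡ 17; y = λ·(60 - 17) - 41 ≡ 27. → (17, 27)
3A = (17, 27).
Next 2B:
Repeated addition: build up to 2B.
2B: tangent at (30, 54): λ = (3·30² + 13)/(2·54) ≡ 29/47. 47⁻¹ ≡ 13 (mod 61), so λ ≡ 29·13 ≡ 11.
  x = λ² - 30 - 30 = 121 - 60 ≡ 0; y = λ·(30 - 0) - 54 ≡ 32. → (0, 32)
2B = (0, 32).
Finally 3A + 2B:
(17, 27) + (0, 32). λ = (32 - 27)/(0 - 17) ≡ 5/44 mod 61. 44⁻¹ ≡ 43 (mod 61), so λ ≡ 32.
  x = λ² - 17 - 0 = 1024 - 17 ≡ 31; y = λ·(17 - 31) - 27 ≡ 13. → (31, 13)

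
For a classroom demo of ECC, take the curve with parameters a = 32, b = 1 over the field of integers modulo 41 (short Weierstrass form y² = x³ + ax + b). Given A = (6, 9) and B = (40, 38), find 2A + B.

First 2A:
Repeated addition: build up to 2A.
2A: tangent at (6, 9): λ = (3·6² + 32)/(2·9) ≡ 17/18. 18⁻¹ ≡ 16 (mod 41), so λ ≡ 17·16 ≡ 26.
  x = λ² - 6 - 6 = 676 - 12 ≡ 8; y = λ·(6 - 8) - 9 ≡ 21. → (8, 21)
2A = (8, 21).
Finally 2A + B:
(8, 21) + (40, 38). λ = (38 - 21)/(40 - 8) ≡ 17/32 mod 41. 32⁻¹ ≡ 9 (mod 41) since 32·9 = 288 ≡ 1, so λ ≡ 30.
  x = λ² - 8 - 40 = 900 - 48 ≡ 32; y = λ·(8 - 32) - 21 ≡ 38. → (32, 38)

(32, 38)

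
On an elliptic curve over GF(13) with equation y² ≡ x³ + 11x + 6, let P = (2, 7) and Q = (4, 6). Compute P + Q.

(4, 7)

(2, 7) + (4, 6). λ = (6 - 7)/(4 - 2) ≡ 12/2 mod 13. 2⁻¹ ≡ 7 (mod 13), so λ ≡ 6.
  x = λ² - 2 - 4 = 36 - 6 ≡ 4; y = λ·(2 - 4) - 7 ≡ 7. → (4, 7)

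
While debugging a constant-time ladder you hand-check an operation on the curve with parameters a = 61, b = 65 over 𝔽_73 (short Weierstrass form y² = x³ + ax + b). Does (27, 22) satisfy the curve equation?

y² = 22² ≡ 46; x³ + 61x + 65 = 21395 ≡ 6 (mod 73). 46 ≠ 6.

no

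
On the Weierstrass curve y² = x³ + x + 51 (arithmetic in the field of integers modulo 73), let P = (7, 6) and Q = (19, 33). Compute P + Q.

(11, 58)

(7, 6) + (19, 33). λ = (33 - 6)/(19 - 7) ≡ 27/12 mod 73. 12⁻¹ ≡ 67 (mod 73), so λ ≡ 57.
  x = λ² - 7 - 19 = 3249 - 26 ≡ 11; y = λ·(7 - 11) - 6 ≡ 58. → (11, 58)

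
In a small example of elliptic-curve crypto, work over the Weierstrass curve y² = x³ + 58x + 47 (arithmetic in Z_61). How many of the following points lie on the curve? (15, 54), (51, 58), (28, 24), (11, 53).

(15, 54): 54² ≡ 49, rhs ≡ 22 → off.
(51, 58): 58² ≡ 9, rhs ≡ 53 → off.
(28, 24): 24² ≡ 27, rhs ≡ 16 → off.
(11, 53): 53² ≡ 3, rhs ≡ 3 → on.

1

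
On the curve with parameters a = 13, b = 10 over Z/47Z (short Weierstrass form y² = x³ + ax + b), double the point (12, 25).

tangent at (12, 25): λ = (3·12² + 13)/(2·25) ≡ 22/3. 3⁻¹ ≡ 16 (mod 47) since 3·16 = 48 ≡ 1, so λ ≡ 22·16 ≡ 23.
  x = λ² - 12 - 12 = 529 - 24 ≡ 35; y = λ·(12 - 35) - 25 ≡ 10. → (35, 10)

(35, 10)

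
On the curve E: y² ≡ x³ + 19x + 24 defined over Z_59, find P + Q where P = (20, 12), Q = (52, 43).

(20, 12) + (52, 43). λ = (43 - 12)/(52 - 20) ≡ 31/32 mod 59. 32⁻¹ ≡ 24 (mod 59), so λ ≡ 36.
  x = λ² - 20 - 52 = 1296 - 72 ≡ 44; y = λ·(20 - 44) - 12 ≡ 9. → (44, 9)

(44, 9)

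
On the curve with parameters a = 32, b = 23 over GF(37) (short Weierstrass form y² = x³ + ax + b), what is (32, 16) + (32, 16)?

(21, 15)

tangent at (32, 16): λ = (3·32² + 32)/(2·16) ≡ 33/32. 32⁻¹ ≡ 22 (mod 37), so λ ≡ 33·22 ≡ 23.
  x = λ² - 32 - 32 = 529 - 64 ≡ 21; y = λ·(32 - 21) - 16 ≡ 15. → (21, 15)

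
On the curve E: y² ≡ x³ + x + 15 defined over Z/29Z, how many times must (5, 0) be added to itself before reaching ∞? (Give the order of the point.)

2P: (5, 0) + (5, 0): same x and y₁ ≡ -y₂, so the sum is ∞.
2P = ∞, so the order is 2.

2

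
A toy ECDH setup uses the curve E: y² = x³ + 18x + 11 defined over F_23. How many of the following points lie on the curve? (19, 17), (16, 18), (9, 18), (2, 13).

2

(19, 17): 17² ≡ 13, rhs ≡ 13 → on.
(16, 18): 18² ≡ 2, rhs ≡ 2 → on.
(9, 18): 18² ≡ 2, rhs ≡ 5 → off.
(2, 13): 13² ≡ 8, rhs ≡ 9 → off.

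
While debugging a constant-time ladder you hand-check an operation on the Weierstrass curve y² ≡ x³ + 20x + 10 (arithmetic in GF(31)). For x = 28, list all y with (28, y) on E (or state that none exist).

x³ + 20x + 10 = 22522 ≡ 16 (mod 31).
Square roots of 16 mod 31: 4 and 27 (since 4² = 16 ≡ 16).

4, 27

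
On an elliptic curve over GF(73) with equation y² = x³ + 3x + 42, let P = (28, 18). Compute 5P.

(60, 54)

Double-and-add on 5 = (101)₂. Start with P = (28, 18) for the leading 1-bit.
double: tangent at (28, 18): λ = (3·28² + 3)/(2·18) ≡ 19/36. 36⁻¹ ≡ 71 (mod 73) since 36·71 = 2556 ≡ 1, so λ ≡ 19·71 ≡ 35.
  x = λ² - 28 - 28 = 1225 - 56 ≡ 1; y = λ·(28 - 1) - 18 ≡ 51. → (1, 51)
double: tangent at (1, 51): λ = (3·1² + 3)/(2·51) ≡ 6/29. 29⁻¹ ≡ 68 (mod 73), so λ ≡ 6·68 ≡ 43.
  x = λ² - 1 - 1 = 1849 - 2 ≡ 22; y = λ·(1 - 22) - 51 ≡ 68. → (22, 68)
add P: (22, 68) + (28, 18). λ = (18 - 68)/(28 - 22) ≡ 23/6 mod 73. 6⁻¹ ≡ 61 (mod 73) since 6·61 = 366 ≡ 1, so λ ≡ 16.
  x = λ² - 22 - 28 = 256 - 50 ≡ 60; y = λ·(22 - 60) - 68 ≡ 54. → (60, 54)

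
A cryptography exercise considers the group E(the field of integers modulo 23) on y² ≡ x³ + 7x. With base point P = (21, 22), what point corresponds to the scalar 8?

Double-and-add on 8 = (1000)₂. Start with P = (21, 22) for the leading 1-bit.
double: tangent at (21, 22): λ = (3·21² + 7)/(2·22) ≡ 19/21. 21⁻¹ ≡ 11 (mod 23), so λ ≡ 19·11 ≡ 2.
  x = λ² - 21 - 21 = 4 - 42 ≡ 8; y = λ·(21 - 8) - 22 ≡ 4. → (8, 4)
double: tangent at (8, 4): λ = (3·8² + 7)/(2·4) ≡ 15/8. 8⁻¹ ≡ 3 (mod 23), so λ ≡ 15·3 ≡ 22.
  x = λ² - 8 - 8 = 484 - 16 ≡ 8; y = λ·(8 - 8) - 4 ≡ 19. → (8, 19)
double: tangent at (8, 19): λ = (3·8² + 7)/(2·19) ≡ 15/15. 15⁻¹ ≡ 20 (mod 23) since 15·20 = 300 ≡ 1, so λ ≡ 15·20 ≡ 1.
  x = λ² - 8 - 8 = 1 - 16 ≡ 8; y = λ·(8 - 8) - 19 ≡ 4. → (8, 4)

(8, 4)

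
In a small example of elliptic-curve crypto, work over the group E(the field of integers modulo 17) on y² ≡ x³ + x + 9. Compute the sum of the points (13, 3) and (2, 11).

(13, 3) + (2, 11). λ = (11 - 3)/(2 - 13) ≡ 8/6 mod 17. 6⁻¹ ≡ 3 (mod 17) since 6·3 = 18 ≡ 1, so λ ≡ 7.
  x = λ² - 13 - 2 = 49 - 15 ≡ 0; y = λ·(13 - 0) - 3 ≡ 3. → (0, 3)

(0, 3)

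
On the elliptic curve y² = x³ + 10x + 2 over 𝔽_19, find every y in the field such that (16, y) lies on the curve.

none

x³ + 10x + 2 = 4258 ≡ 2 (mod 19).
2 is a non-residue mod 19; no y exists.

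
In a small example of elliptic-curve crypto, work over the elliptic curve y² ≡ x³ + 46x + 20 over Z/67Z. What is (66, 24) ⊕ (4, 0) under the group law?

(12, 25)

(66, 24) + (4, 0). λ = (0 - 24)/(4 - 66) ≡ 43/5 mod 67. 5⁻¹ ≡ 27 (mod 67) since 5·27 = 135 ≡ 1, so λ ≡ 22.
  x = λ² - 66 - 4 = 484 - 70 ≡ 12; y = λ·(66 - 12) - 24 ≡ 25. → (12, 25)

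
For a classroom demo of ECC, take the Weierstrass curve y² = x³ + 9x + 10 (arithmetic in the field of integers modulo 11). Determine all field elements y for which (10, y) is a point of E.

x³ + 9x + 10 = 1100 ≡ 0 (mod 11).
Only y = 0 satisfies y² ≡ 0.

0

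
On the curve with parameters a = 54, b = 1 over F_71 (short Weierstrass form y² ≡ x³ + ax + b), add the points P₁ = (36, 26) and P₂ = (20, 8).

(44, 36)

(36, 26) + (20, 8). λ = (8 - 26)/(20 - 36) ≡ 53/55 mod 71. 55⁻¹ ≡ 31 (mod 71), so λ ≡ 10.
  x = λ² - 36 - 20 = 100 - 56 ≡ 44; y = λ·(36 - 44) - 26 ≡ 36. → (44, 36)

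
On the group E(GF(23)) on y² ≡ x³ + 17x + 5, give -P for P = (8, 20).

(8, 3)

-(8, 20) = (8, -20 mod 23) = (8, 3).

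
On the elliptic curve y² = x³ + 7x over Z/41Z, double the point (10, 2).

(5, 23)

tangent at (10, 2): λ = (3·10² + 7)/(2·2) ≡ 20/4. 4⁻¹ ≡ 31 (mod 41) since 4·31 = 124 ≡ 1, so λ ≡ 20·31 ≡ 5.
  x = λ² - 10 - 10 = 25 - 20 ≡ 5; y = λ·(10 - 5) - 2 ≡ 23. → (5, 23)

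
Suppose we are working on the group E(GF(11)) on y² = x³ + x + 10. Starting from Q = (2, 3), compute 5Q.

Repeated addition: build up to 5Q.
2Q: tangent at (2, 3): λ = (3·2² + 1)/(2·3) ≡ 2/6. 6⁻¹ ≡ 2 (mod 11), so λ ≡ 2·2 ≡ 4.
  x = λ² - 2 - 2 = 16 - 4 ≡ 1; y = λ·(2 - 1) - 3 ≡ 1. → (1, 1)
3Q: (1, 1) + (2, 3). λ = (3 - 1)/(2 - 1) ≡ 2/1 mod 11. 1⁻¹ ≡ 1 (mod 11) since 1·1 = 1 ≡ 1, so λ ≡ 2.
  x = λ² - 1 - 2 = 4 - 3 ≡ 1; y = λ·(1 - 1) - 1 ≡ 10. → (1, 10)
4Q: (1, 10) + (2, 3). λ = (3 - 10)/(2 - 1) ≡ 4/1 mod 11. 1⁻¹ ≡ 1 (mod 11) since 1·1 = 1 ≡ 1, so λ ≡ 4.
  x = λ² - 1 - 2 = 16 - 3 ≡ 2; y = λ·(1 - 2) - 10 ≡ 8. → (2, 8)
5Q: (2, 8) + (2, 3): same x and y₁ ≡ -y₂, so the sum is ∞.

O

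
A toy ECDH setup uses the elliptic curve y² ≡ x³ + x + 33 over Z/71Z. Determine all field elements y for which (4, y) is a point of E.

x³ + 1x + 33 = 101 ≡ 30 (mod 71).
Square roots of 30 mod 71: 32 and 39 (since 32² = 1024 ≡ 30).

32, 39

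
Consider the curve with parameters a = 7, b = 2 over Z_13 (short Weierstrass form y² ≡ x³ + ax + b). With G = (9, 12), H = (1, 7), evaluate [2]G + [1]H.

(4, 4)

First 2G:
Repeated addition: build up to 2G.
2G: tangent at (9, 12): λ = (3·9² + 7)/(2·12) ≡ 3/11. 11⁻¹ ≡ 6 (mod 13) since 11·6 = 66 ≡ 1, so λ ≡ 3·6 ≡ 5.
  x = λ² - 9 - 9 = 25 - 18 ≡ 7; y = λ·(9 - 7) - 12 ≡ 11. → (7, 11)
2G = (7, 11).
Finally 2G + H:
(7, 11) + (1, 7). λ = (7 - 11)/(1 - 7) ≡ 9/7 mod 13. 7⁻¹ ≡ 2 (mod 13), so λ ≡ 5.
  x = λ² - 7 - 1 = 25 - 8 ≡ 4; y = λ·(7 - 4) - 11 ≡ 4. → (4, 4)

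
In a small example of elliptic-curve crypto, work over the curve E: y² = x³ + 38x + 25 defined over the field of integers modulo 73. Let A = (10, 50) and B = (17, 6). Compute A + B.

(10, 50) + (17, 6). λ = (6 - 50)/(17 - 10) ≡ 29/7 mod 73. 7⁻¹ ≡ 21 (mod 73), so λ ≡ 25.
  x = λ² - 10 - 17 = 625 - 27 ≡ 14; y = λ·(10 - 14) - 50 ≡ 69. → (14, 69)

(14, 69)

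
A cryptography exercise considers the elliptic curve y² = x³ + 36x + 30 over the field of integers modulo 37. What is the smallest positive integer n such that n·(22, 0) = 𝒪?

2

2P: (22, 0) + (22, 0): same x and y₁ ≡ -y₂, so the sum is 𝒪.
2P = 𝒪, so the order is 2.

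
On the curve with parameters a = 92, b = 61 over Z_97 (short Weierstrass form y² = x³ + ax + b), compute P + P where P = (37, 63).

tangent at (37, 63): λ = (3·37² + 92)/(2·63) ≡ 28/29. 29⁻¹ ≡ 87 (mod 97), so λ ≡ 28·87 ≡ 11.
  x = λ² - 37 - 37 = 121 - 74 ≡ 47; y = λ·(37 - 47) - 63 ≡ 21. → (47, 21)

(47, 21)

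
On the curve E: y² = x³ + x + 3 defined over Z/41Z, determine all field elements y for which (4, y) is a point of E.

x³ + 1x + 3 = 71 ≡ 30 (mod 41).
30 is a non-residue mod 41; no y exists.

none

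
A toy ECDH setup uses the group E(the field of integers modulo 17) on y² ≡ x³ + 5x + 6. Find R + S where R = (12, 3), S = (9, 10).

(12, 3) + (9, 10). λ = (10 - 3)/(9 - 12) ≡ 7/14 mod 17. 14⁻¹ ≡ 11 (mod 17), so λ ≡ 9.
  x = λ² - 12 - 9 = 81 - 21 ≡ 9; y = λ·(12 - 9) - 3 ≡ 7. → (9, 7)

(9, 7)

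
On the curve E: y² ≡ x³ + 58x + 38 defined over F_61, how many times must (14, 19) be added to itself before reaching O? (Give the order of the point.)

2P: tangent at (14, 19): λ = (3·14² + 58)/(2·19) ≡ 36/38. 38⁻¹ ≡ 53 (mod 61), so λ ≡ 36·53 ≡ 17.
  x = λ² - 14 - 14 = 289 - 28 ≡ 17; y = λ·(14 - 17) - 19 ≡ 52. → (17, 52)
3P: (17, 52) + (14, 19). λ = (19 - 52)/(14 - 17) ≡ 28/58 mod 61. 58⁻¹ ≡ 20 (mod 61) since 58·20 = 1160 ≡ 1, so λ ≡ 11.
  x = λ² - 17 - 14 = 121 - 31 ≡ 29; y = λ·(17 - 29) - 52 ≡ 60. → (29, 60)
4P: (29, 60) + (14, 19). λ = (19 - 60)/(14 - 29) ≡ 20/46 mod 61. 46⁻¹ ≡ 4 (mod 61), so λ ≡ 19.
  x = λ² - 29 - 14 = 361 - 43 ≡ 13; y = λ·(29 - 13) - 60 ≡ 0. → (13, 0)
5P: (13, 0) + (14, 19). λ = (19 - 0)/(14 - 13) ≡ 19/1 mod 61. 1⁻¹ ≡ 1 (mod 61), so λ ≡ 19.
  x = λ² - 13 - 14 = 361 - 27 ≡ 29; y = λ·(13 - 29) - 0 ≡ 1. → (29, 1)
6P: (29, 1) + (14, 19). λ = (19 - 1)/(14 - 29) ≡ 18/46 mod 61. 46⁻¹ ≡ 4 (mod 61), so λ ≡ 11.
  x = λ² - 29 - 14 = 121 - 43 ≡ 17; y = λ·(29 - 17) - 1 ≡ 9. → (17, 9)
7P: (17, 9) + (14, 19). λ = (19 - 9)/(14 - 17) ≡ 10/58 mod 61. 58⁻¹ ≡ 20 (mod 61), so λ ≡ 17.
  x = λ² - 17 - 14 = 289 - 31 ≡ 14; y = λ·(17 - 14) - 9 ≡ 42. → (14, 42)
8P: (14, 42) + (14, 19): same x and y₁ ≡ -y₂, so the sum is O.
8P = O, so the order is 8.

8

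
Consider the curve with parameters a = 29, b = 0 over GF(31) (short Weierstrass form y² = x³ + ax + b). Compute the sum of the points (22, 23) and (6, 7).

(22, 23) + (6, 7). λ = (7 - 23)/(6 - 22) ≡ 15/15 mod 31. 15⁻¹ ≡ 29 (mod 31) since 15·29 = 435 ≡ 1, so λ ≡ 1.
  x = λ² - 22 - 6 = 1 - 28 ≡ 4; y = λ·(22 - 4) - 23 ≡ 26. → (4, 26)

(4, 26)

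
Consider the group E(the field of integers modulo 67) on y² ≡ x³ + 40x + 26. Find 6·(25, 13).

Write Q = (25, 13).
Repeated addition: build up to 6Q.
2Q: tangent at (25, 13): λ = (3·25² + 40)/(2·13) ≡ 39/26. 26⁻¹ ≡ 49 (mod 67), so λ ≡ 39·49 ≡ 35.
  x = λ² - 25 - 25 = 1225 - 50 ≡ 36; y = λ·(25 - 36) - 13 ≡ 4. → (36, 4)
3Q: (36, 4) + (25, 13). λ = (13 - 4)/(25 - 36) ≡ 9/56 mod 67. 56⁻¹ ≡ 6 (mod 67), so λ ≡ 54.
  x = λ² - 36 - 25 = 2916 - 61 ≡ 41; y = λ·(36 - 41) - 4 ≡ 61. → (41, 61)
4Q: (41, 61) + (25, 13). λ = (13 - 61)/(25 - 41) ≡ 19/51 mod 67. 51⁻¹ ≡ 46 (mod 67), so λ ≡ 3.
  x = λ² - 41 - 25 = 9 - 66 ≡ 10; y = λ·(41 - 10) - 61 ≡ 32. → (10, 32)
5Q: (10, 32) + (25, 13). λ = (13 - 32)/(25 - 10) ≡ 48/15 mod 67. 15⁻¹ ≡ 9 (mod 67) since 15·9 = 135 ≡ 1, so λ ≡ 30.
  x = λ² - 10 - 25 = 900 - 35 ≡ 61; y = λ·(10 - 61) - 32 ≡ 46. → (61, 46)
6Q: (61, 46) + (25, 13). λ = (13 - 46)/(25 - 61) ≡ 34/31 mod 67. 31⁻¹ ≡ 13 (mod 67), so λ ≡ 40.
  x = λ² - 61 - 25 = 1600 - 86 ≡ 40; y = λ·(61 - 40) - 46 ≡ 57. → (40, 57)

(40, 57)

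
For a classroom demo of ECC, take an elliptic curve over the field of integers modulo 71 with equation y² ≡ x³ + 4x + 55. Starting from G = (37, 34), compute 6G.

Repeated addition: build up to 6G.
2G: tangent at (37, 34): λ = (3·37² + 4)/(2·34) ≡ 64/68. 68⁻¹ ≡ 47 (mod 71) since 68·47 = 3196 ≡ 1, so λ ≡ 64·47 ≡ 26.
  x = λ² - 37 - 37 = 676 - 74 ≡ 34; y = λ·(37 - 34) - 34 ≡ 44. → (34, 44)
3G: (34, 44) + (37, 34). λ = (34 - 44)/(37 - 34) ≡ 61/3 mod 71. 3⁻¹ ≡ 24 (mod 71) since 3·24 = 72 ≡ 1, so λ ≡ 44.
  x = λ² - 34 - 37 = 1936 - 71 ≡ 19; y = λ·(34 - 19) - 44 ≡ 48. → (19, 48)
4G: (19, 48) + (37, 34). λ = (34 - 48)/(37 - 19) ≡ 57/18 mod 71. 18⁻¹ ≡ 4 (mod 71), so λ ≡ 15.
  x = λ² - 19 - 37 = 225 - 56 ≡ 27; y = λ·(19 - 27) - 48 ≡ 45. → (27, 45)
5G: (27, 45) + (37, 34). λ = (34 - 45)/(37 - 27) ≡ 60/10 mod 71. 10⁻¹ ≡ 64 (mod 71), so λ ≡ 6.
  x = λ² - 27 - 37 = 36 - 64 ≡ 43; y = λ·(27 - 43) - 45 ≡ 1. → (43, 1)
6G: (43, 1) + (37, 34). λ = (34 - 1)/(37 - 43) ≡ 33/65 mod 71. 65⁻¹ ≡ 59 (mod 71), so λ ≡ 30.
  x = λ² - 43 - 37 = 900 - 80 ≡ 39; y = λ·(43 - 39) - 1 ≡ 48. → (39, 48)

(39, 48)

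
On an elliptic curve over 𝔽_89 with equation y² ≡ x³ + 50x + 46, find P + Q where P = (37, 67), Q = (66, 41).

(37, 67) + (66, 41). λ = (41 - 67)/(66 - 37) ≡ 63/29 mod 89. 29⁻¹ ≡ 43 (mod 89), so λ ≡ 39.
  x = λ² - 37 - 66 = 1521 - 103 ≡ 83; y = λ·(37 - 83) - 67 ≡ 8. → (83, 8)

(83, 8)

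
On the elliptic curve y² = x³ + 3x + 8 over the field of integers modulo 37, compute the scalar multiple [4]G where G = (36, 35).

Double-and-add on 4 = (100)₂. Start with G = (36, 35) for the leading 1-bit.
double: tangent at (36, 35): λ = (3·36² + 3)/(2·35) ≡ 6/33. 33⁻¹ ≡ 9 (mod 37) since 33·9 = 297 ≡ 1, so λ ≡ 6·9 ≡ 17.
  x = λ² - 36 - 36 = 289 - 72 ≡ 32; y = λ·(36 - 32) - 35 ≡ 33. → (32, 33)
double: tangent at (32, 33): λ = (3·32² + 3)/(2·33) ≡ 4/29. 29⁻¹ ≡ 23 (mod 37), so λ ≡ 4·23 ≡ 18.
  x = λ² - 32 - 32 = 324 - 64 ≡ 1; y = λ·(32 - 1) - 33 ≡ 7. → (1, 7)

(1, 7)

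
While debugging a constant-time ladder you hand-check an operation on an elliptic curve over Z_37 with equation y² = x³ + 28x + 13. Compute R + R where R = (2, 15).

(6, 29)

tangent at (2, 15): λ = (3·2² + 28)/(2·15) ≡ 3/30. 30⁻¹ ≡ 21 (mod 37), so λ ≡ 3·21 ≡ 26.
  x = λ² - 2 - 2 = 676 - 4 ≡ 6; y = λ·(2 - 6) - 15 ≡ 29. → (6, 29)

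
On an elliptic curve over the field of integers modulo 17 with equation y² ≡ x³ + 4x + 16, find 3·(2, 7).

Write G = (2, 7).
Repeated addition: build up to 3G.
2G: tangent at (2, 7): λ = (3·2² + 4)/(2·7) ≡ 16/14. 14⁻¹ ≡ 11 (mod 17) since 14·11 = 154 ≡ 1, so λ ≡ 16·11 ≡ 6.
  x = λ² - 2 - 2 = 36 - 4 ≡ 15; y = λ·(2 - 15) - 7 ≡ 0. → (15, 0)
3G: (15, 0) + (2, 7). λ = (7 - 0)/(2 - 15) ≡ 7/4 mod 17. 4⁻¹ ≡ 13 (mod 17), so λ ≡ 6.
  x = λ² - 15 - 2 = 36 - 17 ≡ 2; y = λ·(15 - 2) - 0 ≡ 10. → (2, 10)

(2, 10)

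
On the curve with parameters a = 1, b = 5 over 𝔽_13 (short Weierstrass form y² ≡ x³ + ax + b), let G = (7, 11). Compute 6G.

Repeated addition: build up to 6G.
2G: tangent at (7, 11): λ = (3·7² + 1)/(2·11) ≡ 5/9. 9⁻¹ ≡ 3 (mod 13) since 9·3 = 27 ≡ 1, so λ ≡ 5·3 ≡ 2.
  x = λ² - 7 - 7 = 4 - 14 ≡ 3; y = λ·(7 - 3) - 11 ≡ 10. → (3, 10)
3G: (3, 10) + (7, 11). λ = (11 - 10)/(7 - 3) ≡ 1/4 mod 13. 4⁻¹ ≡ 10 (mod 13), so λ ≡ 10.
  x = λ² - 3 - 7 = 100 - 10 ≡ 12; y = λ·(3 - 12) - 10 ≡ 4. → (12, 4)
4G: (12, 4) + (7, 11). λ = (11 - 4)/(7 - 12) ≡ 7/8 mod 13. 8⁻¹ ≡ 5 (mod 13), so λ ≡ 9.
  x = λ² - 12 - 7 = 81 - 19 ≡ 10; y = λ·(12 - 10) - 4 ≡ 1. → (10, 1)
5G: (10, 1) + (7, 11). λ = (11 - 1)/(7 - 10) ≡ 10/10 mod 13. 10⁻¹ ≡ 4 (mod 13), so λ ≡ 1.
  x = λ² - 10 - 7 = 1 - 17 ≡ 10; y = λ·(10 - 10) - 1 ≡ 12. → (10, 12)
6G: (10, 12) + (7, 11). λ = (11 - 12)/(7 - 10) ≡ 12/10 mod 13. 10⁻¹ ≡ 4 (mod 13), so λ ≡ 9.
  x = λ² - 10 - 7 = 81 - 17 ≡ 12; y = λ·(10 - 12) - 12 ≡ 9. → (12, 9)

(12, 9)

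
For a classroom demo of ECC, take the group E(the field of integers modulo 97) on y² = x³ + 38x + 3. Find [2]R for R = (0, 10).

(88, 75)

tangent at (0, 10): λ = (3·0² + 38)/(2·10) ≡ 38/20. 20⁻¹ ≡ 34 (mod 97), so λ ≡ 38·34 ≡ 31.
  x = λ² - 0 - 0 = 961 - 0 ≡ 88; y = λ·(0 - 88) - 10 ≡ 75. → (88, 75)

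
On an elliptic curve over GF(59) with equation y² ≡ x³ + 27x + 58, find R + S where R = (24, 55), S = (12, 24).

(24, 55) + (12, 24). λ = (24 - 55)/(12 - 24) ≡ 28/47 mod 59. 47⁻¹ ≡ 54 (mod 59) since 47·54 = 2538 ≡ 1, so λ ≡ 37.
  x = λ² - 24 - 12 = 1369 - 36 ≡ 35; y = λ·(24 - 35) - 55 ≡ 10. → (35, 10)

(35, 10)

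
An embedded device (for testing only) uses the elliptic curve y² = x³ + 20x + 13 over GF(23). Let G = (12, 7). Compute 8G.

(12, 16)

Double-and-add on 8 = (1000)₂. Start with G = (12, 7) for the leading 1-bit.
double: tangent at (12, 7): λ = (3·12² + 20)/(2·7) ≡ 15/14. 14⁻¹ ≡ 5 (mod 23), so λ ≡ 15·5 ≡ 6.
  x = λ² - 12 - 12 = 36 - 24 ≡ 12; y = λ·(12 - 12) - 7 ≡ 16. → (12, 16)
double: tangent at (12, 16): λ = (3·12² + 20)/(2·16) ≡ 15/9. 9⁻¹ ≡ 18 (mod 23), so λ ≡ 15·18 ≡ 17.
  x = λ² - 12 - 12 = 289 - 24 ≡ 12; y = λ·(12 - 12) - 16 ≡ 7. → (12, 7)
double: tangent at (12, 7): λ = (3·12² + 20)/(2·7) ≡ 15/14. 14⁻¹ ≡ 5 (mod 23), so λ ≡ 15·5 ≡ 6.
  x = λ² - 12 - 12 = 36 - 24 ≡ 12; y = λ·(12 - 12) - 7 ≡ 16. → (12, 16)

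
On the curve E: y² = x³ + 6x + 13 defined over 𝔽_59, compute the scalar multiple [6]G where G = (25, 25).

Double-and-add on 6 = (110)₂. Start with G = (25, 25) for the leading 1-bit.
double: tangent at (25, 25): λ = (3·25² + 6)/(2·25) ≡ 52/50. 50⁻¹ ≡ 13 (mod 59), so λ ≡ 52·13 ≡ 27.
  x = λ² - 25 - 25 = 729 - 50 ≡ 30; y = λ·(25 - 30) - 25 ≡ 17. → (30, 17)
add G: (30, 17) + (25, 25). λ = (25 - 17)/(25 - 30) ≡ 8/54 mod 59. 54⁻¹ ≡ 47 (mod 59), so λ ≡ 22.
  x = λ² - 30 - 25 = 484 - 55 ≡ 16; y = λ·(30 - 16) - 17 ≡ 55. → (16, 55)
double: tangent at (16, 55): λ = (3·16² + 6)/(2·55) ≡ 7/51. 51⁻¹ ≡ 22 (mod 59), so λ ≡ 7·22 ≡ 36.
  x = λ² - 16 - 16 = 1296 - 32 ≡ 25; y = λ·(16 - 25) - 55 ≡ 34. → (25, 34)

(25, 34)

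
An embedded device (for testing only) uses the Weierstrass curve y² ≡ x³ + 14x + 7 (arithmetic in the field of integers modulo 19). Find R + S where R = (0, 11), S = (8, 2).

(0, 11) + (8, 2). λ = (2 - 11)/(8 - 0) ≡ 10/8 mod 19. 8⁻¹ ≡ 12 (mod 19) since 8·12 = 96 ≡ 1, so λ ≡ 6.
  x = λ² - 0 - 8 = 36 - 8 ≡ 9; y = λ·(0 - 9) - 11 ≡ 11. → (9, 11)

(9, 11)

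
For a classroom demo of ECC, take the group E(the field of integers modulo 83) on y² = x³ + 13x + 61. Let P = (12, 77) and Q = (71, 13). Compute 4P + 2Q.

First 4P:
Repeated addition: build up to 4P.
2P: tangent at (12, 77): λ = (3·12² + 13)/(2·77) ≡ 30/71. 71⁻¹ ≡ 76 (mod 83), so λ ≡ 30·76 ≡ 39.
  x = λ² - 12 - 12 = 1521 - 24 ≡ 3; y = λ·(12 - 3) - 77 ≡ 25. → (3, 25)
3P: (3, 25) + (12, 77). λ = (77 - 25)/(12 - 3) ≡ 52/9 mod 83. 9⁻¹ ≡ 37 (mod 83), so λ ≡ 15.
  x = λ² - 3 - 12 = 225 - 15 ≡ 44; y = λ·(3 - 44) - 25 ≡ 24. → (44, 24)
4P: (44, 24) + (12, 77). λ = (77 - 24)/(12 - 44) ≡ 53/51 mod 83. 51⁻¹ ≡ 70 (mod 83), so λ ≡ 58.
  x = λ² - 44 - 12 = 3364 - 56 ≡ 71; y = λ·(44 - 71) - 24 ≡ 70. → (71, 70)
4P = (71, 70).
Next 2Q:
Repeated addition: build up to 2Q.
2Q: tangent at (71, 13): λ = (3·71² + 13)/(2·13) ≡ 30/26. 26⁻¹ ≡ 16 (mod 83) since 26·16 = 416 ≡ 1, so λ ≡ 30·16 ≡ 65.
  x = λ² - 71 - 71 = 4225 - 142 ≡ 16; y = λ·(71 - 16) - 13 ≡ 76. → (16, 76)
2Q = (16, 76).
Finally 4P + 2Q:
(71, 70) + (16, 76). λ = (76 - 70)/(16 - 71) ≡ 6/28 mod 83. 28⁻¹ ≡ 3 (mod 83), so λ ≡ 18.
  x = λ² - 71 - 16 = 324 - 87 ≡ 71; y = λ·(71 - 71) - 70 ≡ 13. → (71, 13)

(71, 13)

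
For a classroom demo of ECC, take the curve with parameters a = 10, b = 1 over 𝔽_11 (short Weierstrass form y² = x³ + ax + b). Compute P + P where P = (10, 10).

(3, 5)

tangent at (10, 10): λ = (3·10² + 10)/(2·10) ≡ 2/9. 9⁻¹ ≡ 5 (mod 11), so λ ≡ 2·5 ≡ 10.
  x = λ² - 10 - 10 = 100 - 20 ≡ 3; y = λ·(10 - 3) - 10 ≡ 5. → (3, 5)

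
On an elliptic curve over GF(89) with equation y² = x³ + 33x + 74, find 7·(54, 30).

Write Q = (54, 30).
Double-and-add on 7 = (111)₂. Start with Q = (54, 30) for the leading 1-bit.
double: tangent at (54, 30): λ = (3·54² + 33)/(2·30) ≡ 59/60. 60⁻¹ ≡ 46 (mod 89) since 60·46 = 2760 ≡ 1, so λ ≡ 59·46 ≡ 44.
  x = λ² - 54 - 54 = 1936 - 108 ≡ 48; y = λ·(54 - 48) - 30 ≡ 56. → (48, 56)
add Q: (48, 56) + (54, 30). λ = (30 - 56)/(54 - 48) ≡ 63/6 mod 89. 6⁻¹ ≡ 15 (mod 89) since 6·15 = 90 ≡ 1, so λ ≡ 55.
  x = λ² - 48 - 54 = 3025 - 102 ≡ 75; y = λ·(48 - 75) - 56 ≡ 61. → (75, 61)
double: tangent at (75, 61): λ = (3·75² + 33)/(2·61) ≡ 87/33. 33⁻¹ ≡ 27 (mod 89), so λ ≡ 87·27 ≡ 35.
  x = λ² - 75 - 75 = 1225 - 150 ≡ 7; y = λ·(75 - 7) - 61 ≡ 5. → (7, 5)
add Q: (7, 5) + (54, 30). λ = (30 - 5)/(54 - 7) ≡ 25/47 mod 89. 47⁻¹ ≡ 36 (mod 89), so λ ≡ 10.
  x = λ² - 7 - 54 = 100 - 61 ≡ 39; y = λ·(7 - 39) - 5 ≡ 31. → (39, 31)

(39, 31)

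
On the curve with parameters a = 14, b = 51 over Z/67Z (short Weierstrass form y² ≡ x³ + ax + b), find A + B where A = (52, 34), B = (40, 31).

(52, 34) + (40, 31). λ = (31 - 34)/(40 - 52) ≡ 64/55 mod 67. 55⁻¹ ≡ 39 (mod 67) since 55·39 = 2145 ≡ 1, so λ ≡ 17.
  x = λ² - 52 - 40 = 289 - 92 ≡ 63; y = λ·(52 - 63) - 34 ≡ 47. → (63, 47)

(63, 47)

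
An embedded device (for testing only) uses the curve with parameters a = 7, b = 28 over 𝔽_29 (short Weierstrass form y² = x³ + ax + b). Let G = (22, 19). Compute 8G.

(6, 24)

Double-and-add on 8 = (1000)₂. Start with G = (22, 19) for the leading 1-bit.
double: tangent at (22, 19): λ = (3·22² + 7)/(2·19) ≡ 9/9. 9⁻¹ ≡ 13 (mod 29) since 9·13 = 117 ≡ 1, so λ ≡ 9·13 ≡ 1.
  x = λ² - 22 - 22 = 1 - 44 ≡ 15; y = λ·(22 - 15) - 19 ≡ 17. → (15, 17)
double: tangent at (15, 17): λ = (3·15² + 7)/(2·17) ≡ 15/5. 5⁻¹ ≡ 6 (mod 29), so λ ≡ 15·6 ≡ 3.
  x = λ² - 15 - 15 = 9 - 30 ≡ 8; y = λ·(15 - 8) - 17 ≡ 4. → (8, 4)
double: tangent at (8, 4): λ = (3·8² + 7)/(2·4) ≡ 25/8. 8⁻¹ ≡ 11 (mod 29), so λ ≡ 25·11 ≡ 14.
  x = λ² - 8 - 8 = 196 - 16 ≡ 6; y = λ·(8 - 6) - 4 ≡ 24. → (6, 24)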